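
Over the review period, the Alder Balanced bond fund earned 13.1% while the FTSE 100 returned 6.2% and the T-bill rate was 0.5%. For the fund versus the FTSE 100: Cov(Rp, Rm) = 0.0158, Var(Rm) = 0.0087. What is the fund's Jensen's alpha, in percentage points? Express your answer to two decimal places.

2.25

β = Cov / Var = 0.0158 / 0.0087 = 1.8161
E[R] = Rf + β(Rm − Rf) = 0.5% + 1.8161 × (6.2% − 0.5%) = 10.8518%
α = Rp − E[R] = 13.1% − 10.8518% = 2.2482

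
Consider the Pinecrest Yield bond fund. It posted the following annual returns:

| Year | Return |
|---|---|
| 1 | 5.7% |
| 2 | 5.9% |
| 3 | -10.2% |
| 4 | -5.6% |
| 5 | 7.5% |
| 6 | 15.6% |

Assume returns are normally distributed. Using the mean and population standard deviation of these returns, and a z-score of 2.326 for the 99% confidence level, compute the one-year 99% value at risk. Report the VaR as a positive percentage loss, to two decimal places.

16.83

r̄ = (5.7 + 5.9 − 10.2 − 5.6 + 7.5 + 15.6) / 6 = 18.90 / 6 = 3.1500%
Population σ = √[Σ(r − r̄)² / 6] = √[442.7750 / 6] = √73.7958 = 8.5904%
VaR = −(r̄ − z·σ) = −(3.1500 − 2.326 × 8.5904) = −(-16.8313) = 16.8313%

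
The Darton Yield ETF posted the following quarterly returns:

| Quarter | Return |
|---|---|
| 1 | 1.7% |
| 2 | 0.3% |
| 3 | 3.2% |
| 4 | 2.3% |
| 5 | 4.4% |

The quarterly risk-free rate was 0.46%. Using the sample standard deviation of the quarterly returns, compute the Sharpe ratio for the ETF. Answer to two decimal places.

Mean return r̄ = 11.90 / 5 = 2.3800%
Sample σ = √[Σ(r − r̄)² / 4] = √[9.5480 / 4] = √2.3870 = 1.5450%
Sharpe = (r̄ − rf) / σ = (2.3800 − 0.46) / 1.5450 = 1.9200 / 1.5450 = 1.2427

1.24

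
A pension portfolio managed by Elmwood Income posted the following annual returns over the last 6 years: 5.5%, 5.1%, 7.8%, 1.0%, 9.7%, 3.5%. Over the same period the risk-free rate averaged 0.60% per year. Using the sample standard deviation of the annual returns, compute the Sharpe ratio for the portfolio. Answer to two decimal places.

Mean return r̄ = 32.60 / 6 = 5.4333%
Σ(r − r̄)² = (5.5 − 5.4333)² + (5.1 − 5.4333)² + … = 47.3133
σ = √[47.3133 / 5] = 3.0761%
Sharpe = (r̄ − rf) / σ = (5.4333 − 0.6) / 3.0761 = 4.8333 / 3.0761 = 1.5712

1.57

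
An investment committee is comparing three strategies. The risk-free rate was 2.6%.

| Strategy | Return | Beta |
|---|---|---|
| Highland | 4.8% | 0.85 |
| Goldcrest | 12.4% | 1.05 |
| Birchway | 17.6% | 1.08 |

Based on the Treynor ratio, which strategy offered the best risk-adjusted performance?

Highland: Treynor = (4.8% − 2.6%) / 0.85 = 2.588
Goldcrest: Treynor = (12.4% − 2.6%) / 1.05 = 9.333
Birchway: Treynor = (17.6% − 2.6%) / 1.08 = 13.889
Highest: Birchway (13.889).

Birchway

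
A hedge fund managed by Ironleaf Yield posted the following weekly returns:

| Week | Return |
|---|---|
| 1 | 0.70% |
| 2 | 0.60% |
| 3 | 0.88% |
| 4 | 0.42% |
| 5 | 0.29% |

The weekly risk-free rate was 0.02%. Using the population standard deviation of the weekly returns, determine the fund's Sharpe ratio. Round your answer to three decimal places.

μ = (0.7 + 0.6 + 0.88 + 0.42 + 0.29) / 5 = 2.890 / 5 = 0.5780%
Population std dev = √[0.2145 / 5] = 0.2071%
Sharpe = (μ − rf) / σ = (0.5780 − 0.02) / 0.2071 = 0.5580 / 0.2071 = 2.6944

2.694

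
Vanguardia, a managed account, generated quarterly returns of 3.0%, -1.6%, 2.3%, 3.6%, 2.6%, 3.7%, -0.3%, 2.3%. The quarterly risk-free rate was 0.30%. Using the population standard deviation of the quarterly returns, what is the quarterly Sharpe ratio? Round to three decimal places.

r̄ = (3 − 1.6 + 2.3 + 3.6 + 2.6 + 3.7 − 0.3 + 2.3) / 8 = 1.9500%
Population σ = √[Σ(r − r̄)² / 8] = √[25.2200 / 8] = √3.1525 = 1.7755%
Sharpe = (r̄ − rf) / σ = (1.9500 − 0.3) / 1.7755 = 1.6500 / 1.7755 = 0.9293

0.929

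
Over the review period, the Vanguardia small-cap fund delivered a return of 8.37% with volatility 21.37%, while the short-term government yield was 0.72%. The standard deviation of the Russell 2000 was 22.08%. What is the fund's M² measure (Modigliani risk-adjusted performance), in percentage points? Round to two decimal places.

8.62

Sharpe = (Rp − Rf) / σp = (8.37% − 0.72%) / 21.37% = 0.3580
M² = Rf + Sharpe × σm = 0.72% + 0.3580 × 22.08% = 8.6246%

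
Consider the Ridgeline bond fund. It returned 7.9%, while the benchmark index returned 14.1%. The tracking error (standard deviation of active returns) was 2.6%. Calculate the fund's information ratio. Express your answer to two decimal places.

IR = (Rp − Rb) / TE = (7.9% − 14.1%) / 2.6% = -6.20% / 2.6% = -2.3846

-2.38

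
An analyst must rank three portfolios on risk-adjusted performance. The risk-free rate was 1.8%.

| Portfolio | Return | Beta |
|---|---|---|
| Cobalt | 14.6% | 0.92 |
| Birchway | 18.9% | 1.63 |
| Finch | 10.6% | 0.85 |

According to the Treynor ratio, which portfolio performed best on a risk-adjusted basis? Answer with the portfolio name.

Cobalt

Cobalt: Treynor = (14.6% − 1.8%) / 0.92 = 13.913
Birchway: Treynor = (18.9% − 1.8%) / 1.63 = 10.491
Finch: Treynor = (10.6% − 1.8%) / 0.85 = 10.353
Highest: Cobalt (13.913).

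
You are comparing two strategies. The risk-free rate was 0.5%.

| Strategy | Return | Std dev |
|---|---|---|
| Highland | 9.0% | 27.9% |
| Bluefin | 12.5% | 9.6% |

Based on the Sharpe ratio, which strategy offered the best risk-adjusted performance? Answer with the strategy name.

Bluefin

Highland: Sharpe ratio = (9.0% − 0.5%) / 27.9% = 0.305
Bluefin: Sharpe ratio = (12.5% − 0.5%) / 9.6% = 1.250
Highest: Bluefin (1.250).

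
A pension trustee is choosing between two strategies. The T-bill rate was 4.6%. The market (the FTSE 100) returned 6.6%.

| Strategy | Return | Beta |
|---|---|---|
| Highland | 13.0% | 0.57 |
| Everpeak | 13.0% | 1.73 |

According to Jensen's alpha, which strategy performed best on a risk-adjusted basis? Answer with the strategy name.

Highland: α = 13.0% − [4.6% + 0.57 × (6.6% − 4.6%)] = 7.260
Everpeak: α = 13.0% − [4.6% + 1.73 × (6.6% − 4.6%)] = 4.940
Highest: Highland (7.260).

Highland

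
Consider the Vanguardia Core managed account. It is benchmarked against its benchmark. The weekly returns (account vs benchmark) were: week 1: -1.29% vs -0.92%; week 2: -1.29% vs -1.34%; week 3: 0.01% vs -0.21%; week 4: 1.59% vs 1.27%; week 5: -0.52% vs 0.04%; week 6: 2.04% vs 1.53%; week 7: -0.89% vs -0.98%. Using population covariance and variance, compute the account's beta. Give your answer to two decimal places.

r̄p = -0.0500%,  r̄m = -0.0871%
Cov = Σ(rp − r̄p)(rm − r̄m) / 7 = 1.2678
Var(rm) = Σ(rm − r̄m)² / 7 = 1.0784
β = Cov / Var = 1.2678 / 1.0784 = 1.1756

1.18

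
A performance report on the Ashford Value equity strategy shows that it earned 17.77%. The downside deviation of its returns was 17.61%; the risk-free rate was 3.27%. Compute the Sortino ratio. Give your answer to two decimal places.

Sortino = (Rp − Rf) / σd = (17.77% − 3.27%) / 17.61% = 14.50% / 17.61% = 0.8234

0.82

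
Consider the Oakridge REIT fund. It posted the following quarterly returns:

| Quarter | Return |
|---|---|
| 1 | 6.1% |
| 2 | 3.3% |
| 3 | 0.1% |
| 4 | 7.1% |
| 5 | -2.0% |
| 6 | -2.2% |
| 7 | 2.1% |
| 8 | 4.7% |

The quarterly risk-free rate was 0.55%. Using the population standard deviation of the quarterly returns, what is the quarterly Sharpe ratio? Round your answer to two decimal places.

0.56

r̄ = (6.1 + 3.3 + 0.1 + 7.1 − 2 − 2.2 + 2.1 + 4.7) / 8 = 2.4000%
Σ(r − r̄)² = (6.1 − 2.4000)² + (3.3 − 2.4000)² + … = 87.7800
population σ = √(87.7800 / 8) = √10.9725 = 3.3125%
Sharpe = (r̄ − rf) / σ = (2.4000 − 0.55) / 3.3125 = 1.8500 / 3.3125 = 0.5585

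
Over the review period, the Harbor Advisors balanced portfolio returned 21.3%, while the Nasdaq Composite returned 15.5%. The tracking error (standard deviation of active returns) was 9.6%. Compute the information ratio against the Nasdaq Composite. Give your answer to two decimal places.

IR = (Rp − Rb) / TE = (21.3% − 15.5%) / 9.6% = 5.80% / 9.6% = 0.6042

0.60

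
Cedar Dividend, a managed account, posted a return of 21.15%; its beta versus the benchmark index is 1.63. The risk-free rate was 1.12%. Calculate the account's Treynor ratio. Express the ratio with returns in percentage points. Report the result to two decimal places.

Treynor = (Rp − Rf) / β = (21.15% − 1.12%) / 1.63 = 20.03 / 1.63 = 12.2883

12.29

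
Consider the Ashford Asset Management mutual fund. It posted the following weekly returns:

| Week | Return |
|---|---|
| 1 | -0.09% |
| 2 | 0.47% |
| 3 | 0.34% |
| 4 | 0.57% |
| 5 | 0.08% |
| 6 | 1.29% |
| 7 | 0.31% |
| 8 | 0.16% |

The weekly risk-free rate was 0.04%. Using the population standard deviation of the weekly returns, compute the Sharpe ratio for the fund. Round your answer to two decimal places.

r̄ = (-0.09 + 0.47 + 0.34 + 0.57 + 0.08 + 1.29 + 0.31 + 0.16) / 8 = 3.130 / 8 = 0.3913%
Σ(r − r̄)² = 1.2371; population σ = √(1.2371/8) = 0.3932%
Sharpe = (r̄ − rf) / σ = (0.3913 − 0.04) / 0.3932 = 0.3513 / 0.3932 = 0.8934

0.89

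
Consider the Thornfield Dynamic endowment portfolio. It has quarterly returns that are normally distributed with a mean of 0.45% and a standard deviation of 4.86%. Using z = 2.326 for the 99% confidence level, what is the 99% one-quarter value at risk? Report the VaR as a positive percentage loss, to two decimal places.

10.85

VaR (as % loss) = −(μ − z·σ) = −(0.45% − 2.326 × 4.86%) = −(-10.85436%) = 10.85436%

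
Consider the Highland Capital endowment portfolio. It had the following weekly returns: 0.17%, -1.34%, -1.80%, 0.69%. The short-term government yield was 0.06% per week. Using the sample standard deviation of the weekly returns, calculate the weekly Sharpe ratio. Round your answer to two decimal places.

-0.53

Mean return r̄ = -2.280 / 4 = -0.5700%
Σ(r − r̄)² = (0.17 − (-0.5700))² + (-1.34 − (-0.5700))² + (-1.8 − (-0.5700))² + … = 4.2410
σ = √[4.2410 / 3] = 1.1890%
Sharpe = (r̄ − rf) / σ = (-0.5700 − 0.06) / 1.1890 = -0.6300 / 1.1890 = -0.5299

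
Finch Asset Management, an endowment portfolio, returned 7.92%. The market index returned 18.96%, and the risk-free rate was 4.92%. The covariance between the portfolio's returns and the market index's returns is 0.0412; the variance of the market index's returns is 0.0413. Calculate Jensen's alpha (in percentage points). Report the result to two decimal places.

β = Cov / Var = 0.0412 / 0.0413 = 0.9976
E[R] = Rf + β(Rm − Rf) = 4.92% + 0.9976 × (18.96% − 4.92%) = 18.9263%
α = Rp − E[R] = 7.92% − 18.9263% = -11.0063

-11.01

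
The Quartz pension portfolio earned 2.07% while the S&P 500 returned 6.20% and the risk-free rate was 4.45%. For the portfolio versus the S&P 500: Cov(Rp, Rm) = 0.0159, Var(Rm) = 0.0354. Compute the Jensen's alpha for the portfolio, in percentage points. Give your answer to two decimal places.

-3.17

β = Cov / Var = 0.0159 / 0.0354 = 0.4492
E[R] = Rf + β(Rm − Rf) = 4.45% + 0.4492 × (6.20% − 4.45%) = 5.2361%
α = Rp − E[R] = 2.07% − 5.2361% = -3.1661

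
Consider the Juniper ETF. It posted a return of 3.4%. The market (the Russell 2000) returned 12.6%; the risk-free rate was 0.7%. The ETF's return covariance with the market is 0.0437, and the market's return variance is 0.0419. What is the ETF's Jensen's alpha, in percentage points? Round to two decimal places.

-9.71

β = Cov / Var = 0.0437 / 0.0419 = 1.0430
E[R] = Rf + β(Rm − Rf) = 0.7% + 1.0430 × (12.6% − 0.7%) = 13.1117%
α = Rp − E[R] = 3.4% − 13.1117% = -9.7117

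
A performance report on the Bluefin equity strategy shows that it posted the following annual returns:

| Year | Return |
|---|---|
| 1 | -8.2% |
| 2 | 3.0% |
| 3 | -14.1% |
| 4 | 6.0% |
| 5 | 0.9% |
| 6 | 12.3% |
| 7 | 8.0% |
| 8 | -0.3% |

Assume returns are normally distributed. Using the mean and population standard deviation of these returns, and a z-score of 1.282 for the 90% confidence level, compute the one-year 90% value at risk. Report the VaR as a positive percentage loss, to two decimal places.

Mean return μ = 7.60 / 8 = 0.9500%
Σ(r − μ)² = (-8.2 − 0.9500)² + (3 − 0.9500)² + … = 520.0200
population σ = √(520.0200 / 8) = √65.0025 = 8.0624%
VaR = −(μ − z·σ) = −(0.9500 − 1.282 × 8.0624) = −(-9.3860) = 9.3860%

9.39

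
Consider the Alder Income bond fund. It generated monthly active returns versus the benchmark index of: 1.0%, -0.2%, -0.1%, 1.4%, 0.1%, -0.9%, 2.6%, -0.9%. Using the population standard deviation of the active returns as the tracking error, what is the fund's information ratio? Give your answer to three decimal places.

r̄ = (1 − 0.2 − 0.1 + 1.4 + 0.1 − 0.9 + 2.6 − 0.9) / 8 = 0.3750%
Population σ = √[Σ(r − r̄)² / 8] = √[10.2750 / 8] = √1.2844 = 1.1333%
IR = r̄ / tracking error = 0.3750 / 1.1333 = 0.3309

0.331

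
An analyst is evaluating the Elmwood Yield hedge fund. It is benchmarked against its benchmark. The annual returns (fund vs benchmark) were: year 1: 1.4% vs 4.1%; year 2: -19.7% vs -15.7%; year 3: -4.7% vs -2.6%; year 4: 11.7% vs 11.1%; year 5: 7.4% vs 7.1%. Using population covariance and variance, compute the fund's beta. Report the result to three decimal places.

1.164

r̄p = -0.7800%,  r̄m = 0.8000%
Cov = Σ(rp − r̄p)(rm − r̄m) / 5 = 102.5560
Var(rm) = Σ(rm − r̄m)² / 5 = 88.0960
β = Cov / Var = 102.5560 / 88.0960 = 1.1641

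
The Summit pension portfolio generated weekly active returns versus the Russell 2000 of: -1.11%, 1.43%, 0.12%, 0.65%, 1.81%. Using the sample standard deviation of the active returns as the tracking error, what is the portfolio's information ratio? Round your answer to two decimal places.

r̄ = (-1.11 + 1.43 + 0.12 + 0.65 + 1.81) / 5 = 0.5800%
Σ(r − r̄)² = (-1.11 − 0.5800)² + (1.43 − 0.5800)² + (0.12 − 0.5800)² + … = 5.3080
σ = √[5.3080 / 4] = 1.1520%
IR = r̄ / tracking error = 0.5800 / 1.1520 = 0.5035

0.50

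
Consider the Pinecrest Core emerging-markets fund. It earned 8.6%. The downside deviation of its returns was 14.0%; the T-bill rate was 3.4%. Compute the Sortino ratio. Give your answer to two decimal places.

0.37

Sortino = (Rp − Rf) / σd = (8.6% − 3.4%) / 14.0% = 5.20% / 14.0% = 0.3714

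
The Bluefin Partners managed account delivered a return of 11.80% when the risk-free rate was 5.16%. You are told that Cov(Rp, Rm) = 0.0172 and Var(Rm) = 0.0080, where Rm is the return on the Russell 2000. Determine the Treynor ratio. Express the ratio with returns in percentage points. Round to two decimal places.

3.09

β = Cov / Var = 0.0172 / 0.0080 = 2.1500
Treynor = (Rp − Rf) / β = (11.80% − 5.16%) / 2.1500 = 6.64 / 2.1500 = 3.0884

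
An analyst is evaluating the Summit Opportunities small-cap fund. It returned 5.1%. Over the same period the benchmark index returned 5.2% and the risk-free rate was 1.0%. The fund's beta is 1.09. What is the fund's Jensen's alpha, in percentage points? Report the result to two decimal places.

CAPM expected return = Rf + β(Rm − Rf) = 1.0% + 1.09 × (5.2% − 1.0%) = 1 + 1.09 × 4.20 = 5.5780%
Jensen's α = Rp − E[R] = 5.1% − 5.5780% = -0.4780

-0.48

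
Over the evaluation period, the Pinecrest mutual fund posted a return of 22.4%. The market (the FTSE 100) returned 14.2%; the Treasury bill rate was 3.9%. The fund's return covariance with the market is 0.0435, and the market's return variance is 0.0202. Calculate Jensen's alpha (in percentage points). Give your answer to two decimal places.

β = Cov / Var = 0.0435 / 0.0202 = 2.1535
E[R] = Rf + β(Rm − Rf) = 3.9% + 2.1535 × (14.2% − 3.9%) = 26.0811%
α = Rp − E[R] = 22.4% − 26.0811% = -3.6811

-3.68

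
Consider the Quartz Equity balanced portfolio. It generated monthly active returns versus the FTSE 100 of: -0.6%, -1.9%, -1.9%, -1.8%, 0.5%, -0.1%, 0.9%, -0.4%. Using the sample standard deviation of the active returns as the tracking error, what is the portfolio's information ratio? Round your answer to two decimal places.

Mean return r̄ = -5.30 / 8 = -0.6625%
Sample std dev = √[8.5388 / 7] = 1.1045%
IR = r̄ / tracking error = -0.6625 / 1.1045 = -0.5998

-0.60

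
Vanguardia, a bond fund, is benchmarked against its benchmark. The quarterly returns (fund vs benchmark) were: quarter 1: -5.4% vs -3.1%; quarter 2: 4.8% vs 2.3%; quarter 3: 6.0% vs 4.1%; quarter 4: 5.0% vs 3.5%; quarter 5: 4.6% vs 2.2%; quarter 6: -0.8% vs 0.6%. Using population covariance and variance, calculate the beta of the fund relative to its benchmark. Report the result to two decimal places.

r̄p = 2.3667%,  r̄m = 1.6000%
Cov = Σ(rp − r̄p)(rm − r̄m) / 6 = 9.4667
Var(rm) = Σ(rm − r̄m)² / 6 = 5.6333
β = Cov / Var = 9.4667 / 5.6333 = 1.6805

1.68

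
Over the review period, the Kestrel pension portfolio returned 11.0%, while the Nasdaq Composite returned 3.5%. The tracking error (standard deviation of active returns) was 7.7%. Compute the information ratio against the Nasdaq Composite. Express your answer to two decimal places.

IR = (Rp − Rb) / TE = (11.0% − 3.5%) / 7.7% = 7.50% / 7.7% = 0.9740

0.97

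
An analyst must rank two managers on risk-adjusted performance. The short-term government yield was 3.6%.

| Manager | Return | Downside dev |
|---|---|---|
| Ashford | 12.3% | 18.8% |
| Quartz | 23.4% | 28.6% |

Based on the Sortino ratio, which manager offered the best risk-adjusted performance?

Quartz

Ashford: Sortino ratio = (12.3% − 3.6%) / 18.8% = 0.463
Quartz: Sortino ratio = (23.4% − 3.6%) / 28.6% = 0.692
Highest: Quartz (0.692).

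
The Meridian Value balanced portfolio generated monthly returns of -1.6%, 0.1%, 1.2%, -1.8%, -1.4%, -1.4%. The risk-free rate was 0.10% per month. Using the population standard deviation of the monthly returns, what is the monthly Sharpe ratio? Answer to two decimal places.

Mean return r̄ = -4.90 / 6 = -0.8167%
Σ(r − r̄)² = (-1.6 − (-0.8167))² + (0.1 − (-0.8167))² + … = 7.1683
population σ = √(7.1683 / 6) = √1.1947 = 1.0930%
Sharpe = (r̄ − rf) / σ = (-0.8167 − 0.1) / 1.0930 = -0.9167 / 1.0930 = -0.8387

-0.84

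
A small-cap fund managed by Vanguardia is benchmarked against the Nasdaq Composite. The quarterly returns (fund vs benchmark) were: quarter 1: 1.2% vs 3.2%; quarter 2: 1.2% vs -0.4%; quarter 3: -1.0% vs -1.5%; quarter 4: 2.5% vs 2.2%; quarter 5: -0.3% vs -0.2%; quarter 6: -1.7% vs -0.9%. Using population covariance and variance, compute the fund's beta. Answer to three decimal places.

r̄p = 0.3167%,  r̄m = 0.4000%
Cov = Σ(rp − r̄p)(rm − r̄m) / 6 = 1.8650
Var(rm) = Σ(rm − r̄m)² / 6 = 2.8967
β = Cov / Var = 1.8650 / 2.8967 = 0.6438

0.644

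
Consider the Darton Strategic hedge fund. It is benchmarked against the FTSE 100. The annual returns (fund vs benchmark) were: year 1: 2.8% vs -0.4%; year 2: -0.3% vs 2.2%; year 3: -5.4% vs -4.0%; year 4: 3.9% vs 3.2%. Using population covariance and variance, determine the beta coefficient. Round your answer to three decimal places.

1.034

r̄p = 0.2500%,  r̄m = 0.2500%
Cov = Σ(rp − r̄p)(rm − r̄m) / 4 = 8.0125
Var(rm) = Σ(rm − r̄m)² / 4 = 7.7475
β = Cov / Var = 8.0125 / 7.7475 = 1.0342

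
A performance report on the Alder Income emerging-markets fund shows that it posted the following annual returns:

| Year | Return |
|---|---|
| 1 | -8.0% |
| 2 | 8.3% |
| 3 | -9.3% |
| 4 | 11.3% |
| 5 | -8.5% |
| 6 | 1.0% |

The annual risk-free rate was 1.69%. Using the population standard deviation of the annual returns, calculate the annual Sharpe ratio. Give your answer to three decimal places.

Mean return r̄ = -5.20 / 6 = -0.8667%
Population std dev = √[415.8133 / 6] = 8.3248%
Sharpe = (r̄ − rf) / σ = (-0.8667 − 1.69) / 8.3248 = -2.5567 / 8.3248 = -0.3071

-0.307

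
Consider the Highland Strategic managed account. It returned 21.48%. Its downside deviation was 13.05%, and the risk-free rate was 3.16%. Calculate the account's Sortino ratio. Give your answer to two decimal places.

1.40

Sortino = (Rp − Rf) / σd = (21.48% − 3.16%) / 13.05% = 18.32% / 13.05% = 1.4038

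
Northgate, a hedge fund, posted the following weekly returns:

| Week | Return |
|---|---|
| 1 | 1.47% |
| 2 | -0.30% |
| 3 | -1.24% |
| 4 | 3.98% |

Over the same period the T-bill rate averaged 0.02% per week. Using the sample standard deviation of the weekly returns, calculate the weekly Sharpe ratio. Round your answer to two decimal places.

0.42

μ = (1.47 − 0.3 − 1.24 + 3.98) / 4 = 0.9775%
Σ(r − μ)² = (1.47 − 0.9775)² + (-0.3 − 0.9775)² + … = 15.8069
sample σ = √(15.8069 / 3) = √5.2690 = 2.2954%
Sharpe = (μ − rf) / σ = (0.9775 − 0.02) / 2.2954 = 0.9575 / 2.2954 = 0.4171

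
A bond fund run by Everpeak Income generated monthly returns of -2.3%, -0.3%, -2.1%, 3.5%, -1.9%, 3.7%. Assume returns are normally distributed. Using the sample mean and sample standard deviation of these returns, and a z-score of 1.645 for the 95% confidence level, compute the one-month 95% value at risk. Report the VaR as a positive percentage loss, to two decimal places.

Mean return r̄ = 0.60 / 6 = 0.1000%
Sample σ = √[Σ(r − r̄)² / 5] = √[39.2800 / 5] = √7.8560 = 2.8029%
VaR = −(r̄ − z·σ) = −(0.1000 − 1.645 × 2.8029) = −(-4.5108) = 4.5108%

4.51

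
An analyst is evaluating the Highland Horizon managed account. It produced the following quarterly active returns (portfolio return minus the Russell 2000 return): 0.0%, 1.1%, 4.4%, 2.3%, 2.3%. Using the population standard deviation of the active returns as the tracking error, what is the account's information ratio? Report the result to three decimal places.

Mean return μ = 10.10 / 5 = 2.0200%
Population σ = √[Σ(r − μ)² / 5] = √[10.7480 / 5] = √2.1496 = 1.4662%
IR = μ / tracking error = 2.0200 / 1.4662 = 1.3777

1.378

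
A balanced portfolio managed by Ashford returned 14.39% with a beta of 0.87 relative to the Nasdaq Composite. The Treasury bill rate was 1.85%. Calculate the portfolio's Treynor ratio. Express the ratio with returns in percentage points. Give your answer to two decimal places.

Treynor = (Rp − Rf) / β = (14.39% − 1.85%) / 0.87 = 12.54 / 0.87 = 14.4138

14.41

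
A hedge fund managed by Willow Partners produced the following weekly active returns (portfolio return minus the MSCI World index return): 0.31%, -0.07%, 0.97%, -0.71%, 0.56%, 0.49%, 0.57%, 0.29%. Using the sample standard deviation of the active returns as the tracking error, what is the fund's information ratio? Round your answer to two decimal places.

r̄ = (0.31 − 0.07 + 0.97 − 0.71 + 0.56 + 0.49 + 0.57 + 0.29) / 8 = 2.410 / 8 = 0.3013%
Σ(r − r̄)² = 1.7827; sample σ = √(1.7827/7) = 0.5046%
IR = r̄ / tracking error = 0.3013 / 0.5046 = 0.5971

0.60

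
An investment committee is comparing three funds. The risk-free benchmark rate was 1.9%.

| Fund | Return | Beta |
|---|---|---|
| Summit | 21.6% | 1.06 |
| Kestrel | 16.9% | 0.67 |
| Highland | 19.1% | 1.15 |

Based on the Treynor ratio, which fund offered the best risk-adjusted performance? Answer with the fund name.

Kestrel

Summit: Treynor = (21.6% − 1.9%) / 1.06 = 18.585
Kestrel: Treynor = (16.9% − 1.9%) / 0.67 = 22.388
Highland: Treynor = (19.1% − 1.9%) / 1.15 = 14.957
Highest: Kestrel (22.388).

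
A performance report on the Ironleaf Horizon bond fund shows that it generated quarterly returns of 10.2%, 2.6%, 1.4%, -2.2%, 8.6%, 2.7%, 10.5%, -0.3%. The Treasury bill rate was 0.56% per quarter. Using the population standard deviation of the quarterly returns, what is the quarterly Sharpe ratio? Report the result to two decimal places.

0.79

r̄ = (10.2 + 2.6 + 1.4 − 2.2 + 8.6 + 2.7 + 10.5 − 0.3) / 8 = 33.50 / 8 = 4.1875%
Σ(r − r̄)² = 168.9088; population σ = √(168.9088/8) = 4.5950%
Sharpe = (r̄ − rf) / σ = (4.1875 − 0.56) / 4.5950 = 3.6275 / 4.5950 = 0.7894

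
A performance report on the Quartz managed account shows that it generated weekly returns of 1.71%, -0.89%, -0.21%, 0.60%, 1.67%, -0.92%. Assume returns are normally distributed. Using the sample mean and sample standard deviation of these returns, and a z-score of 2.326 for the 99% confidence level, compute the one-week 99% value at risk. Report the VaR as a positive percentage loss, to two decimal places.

2.45

r̄ = (1.71 − 0.89 − 0.21 + 0.6 + 1.67 − 0.92) / 6 = 0.3267%
Σ(r − r̄)² = (1.71 − 0.3267)² + (-0.89 − 0.3267)² + (-0.21 − 0.3267)² + … = 7.1153
σ = √[7.1153 / 5] = 1.1929%
VaR = −(r̄ − z·σ) = −(0.3267 − 2.326 × 1.1929) = −(-2.4480) = 2.4480%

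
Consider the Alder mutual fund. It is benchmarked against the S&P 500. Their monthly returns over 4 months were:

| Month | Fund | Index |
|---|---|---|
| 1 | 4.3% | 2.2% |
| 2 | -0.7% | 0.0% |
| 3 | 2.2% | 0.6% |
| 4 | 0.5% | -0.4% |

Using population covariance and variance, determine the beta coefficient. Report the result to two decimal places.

r̄p = 1.5750%,  r̄m = 0.6000%
Cov = Σ(rp − r̄p)(rm − r̄m) / 4 = 1.7000
Var(rm) = Σ(rm − r̄m)² / 4 = 0.9800
β = Cov / Var = 1.7000 / 0.9800 = 1.7347

1.73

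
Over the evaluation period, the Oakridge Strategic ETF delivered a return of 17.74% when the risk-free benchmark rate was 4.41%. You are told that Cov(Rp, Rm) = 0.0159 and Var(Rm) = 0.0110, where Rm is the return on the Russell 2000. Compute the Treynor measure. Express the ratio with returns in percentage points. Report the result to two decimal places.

9.22

β = Cov / Var = 0.0159 / 0.0110 = 1.4455
Treynor = (Rp − Rf) / β = (17.74% − 4.41%) / 1.4455 = 13.33 / 1.4455 = 9.2217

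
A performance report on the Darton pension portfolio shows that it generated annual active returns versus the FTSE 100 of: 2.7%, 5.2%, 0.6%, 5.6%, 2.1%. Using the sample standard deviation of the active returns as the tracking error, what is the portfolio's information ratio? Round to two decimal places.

r̄ = (2.7 + 5.2 + 0.6 + 5.6 + 2.1) / 5 = 3.2400%
Sample std dev = √[17.9720 / 4] = 2.1197%
IR = r̄ / tracking error = 3.2400 / 2.1197 = 1.5285

1.53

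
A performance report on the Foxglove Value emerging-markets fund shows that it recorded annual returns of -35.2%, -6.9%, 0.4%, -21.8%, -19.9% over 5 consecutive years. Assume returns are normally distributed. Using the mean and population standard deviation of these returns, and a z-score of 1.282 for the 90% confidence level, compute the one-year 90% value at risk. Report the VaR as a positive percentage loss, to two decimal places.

Mean return μ = -83.40 / 5 = -16.6800%
Σ(r − μ)² = (-35.2 − (-16.6800))² + (-6.9 − (-16.6800))² + … = 766.9480
σ = √[766.9480 / 5] = 12.3851%
VaR = −(μ − z·σ) = −(-16.6800 − 1.282 × 12.3851) = −(-32.5577) = 32.5577%

32.56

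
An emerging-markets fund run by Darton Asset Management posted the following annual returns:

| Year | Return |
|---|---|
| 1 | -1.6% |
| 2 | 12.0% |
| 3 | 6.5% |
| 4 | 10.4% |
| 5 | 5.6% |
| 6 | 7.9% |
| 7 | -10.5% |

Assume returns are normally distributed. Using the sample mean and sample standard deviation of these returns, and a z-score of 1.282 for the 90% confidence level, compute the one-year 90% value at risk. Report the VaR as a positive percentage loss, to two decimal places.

r̄ = (-1.6 + 12 + 6.5 + 10.4 + 5.6 + 7.9 − 10.5) / 7 = 30.30 / 7 = 4.3286%
Σ(r − r̄)² = 369.8343; sample σ = √(369.8343/6) = 7.8511%
VaR = −(r̄ − z·σ) = −(4.3286 − 1.282 × 7.8511) = −(-5.7365) = 5.7365%

5.74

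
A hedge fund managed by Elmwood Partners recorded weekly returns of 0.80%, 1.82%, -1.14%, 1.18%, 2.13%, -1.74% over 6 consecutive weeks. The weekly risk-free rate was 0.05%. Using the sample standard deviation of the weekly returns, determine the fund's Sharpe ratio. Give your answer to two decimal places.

Mean return r̄ = 3.050 / 6 = 0.5083%
Sample σ = √[Σ(r − r̄)² / 5] = √[12.6585 / 5] = √2.5317 = 1.5911%
Sharpe = (r̄ − rf) / σ = (0.5083 − 0.05) / 1.5911 = 0.4583 / 1.5911 = 0.2880

0.29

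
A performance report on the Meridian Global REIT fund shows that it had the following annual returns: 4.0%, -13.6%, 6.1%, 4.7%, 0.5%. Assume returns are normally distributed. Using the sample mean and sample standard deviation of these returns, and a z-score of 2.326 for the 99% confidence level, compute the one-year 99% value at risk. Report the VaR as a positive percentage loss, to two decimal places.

r̄ = (4 − 13.6 + 6.1 + 4.7 + 0.5) / 5 = 0.3400%
Σ(r − r̄)² = 259.9320; sample σ = √(259.9320/4) = 8.0612%
VaR = −(r̄ − z·σ) = −(0.3400 − 2.326 × 8.0612) = −(-18.4104) = 18.4104%

18.41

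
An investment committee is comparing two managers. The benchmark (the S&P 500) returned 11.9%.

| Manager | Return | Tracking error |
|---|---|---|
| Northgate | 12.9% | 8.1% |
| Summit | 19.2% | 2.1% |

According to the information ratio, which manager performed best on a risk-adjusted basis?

Summit

Northgate: IR = (12.9% − 11.9%) / 8.1% = 0.123
Summit: IR = (19.2% − 11.9%) / 2.1% = 3.476
Highest: Summit (3.476).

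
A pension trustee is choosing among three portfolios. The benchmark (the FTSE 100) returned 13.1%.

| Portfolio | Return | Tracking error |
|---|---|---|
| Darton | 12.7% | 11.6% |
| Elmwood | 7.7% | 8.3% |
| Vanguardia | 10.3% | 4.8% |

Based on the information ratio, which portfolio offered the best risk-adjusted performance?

Darton

Darton: IR = (12.7% − 13.1%) / 11.6% = -0.034
Elmwood: IR = (7.7% − 13.1%) / 8.3% = -0.651
Vanguardia: IR = (10.3% − 13.1%) / 4.8% = -0.583
Highest: Darton (-0.034).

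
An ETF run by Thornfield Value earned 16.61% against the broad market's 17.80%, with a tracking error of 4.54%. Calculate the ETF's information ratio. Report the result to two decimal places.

-0.26

IR = (Rp − Rb) / TE = (16.61% − 17.80%) / 4.54% = -1.19% / 4.54% = -0.2621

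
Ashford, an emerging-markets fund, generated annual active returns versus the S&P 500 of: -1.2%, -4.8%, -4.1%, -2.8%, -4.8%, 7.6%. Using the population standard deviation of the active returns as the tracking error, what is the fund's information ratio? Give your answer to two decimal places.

Mean return r̄ = -10.10 / 6 = -1.6833%
Population std dev = √[112.9283 / 6] = 4.3384%
IR = r̄ / tracking error = -1.6833 / 4.3384 = -0.3880

-0.39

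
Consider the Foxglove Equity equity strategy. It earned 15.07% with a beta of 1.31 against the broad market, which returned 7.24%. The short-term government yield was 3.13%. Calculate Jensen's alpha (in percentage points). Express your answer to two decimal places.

6.56

CAPM expected return = Rf + β(Rm − Rf) = 3.13% + 1.31 × (7.24% − 3.13%) = 3.13 + 1.31 × 4.11 = 8.5141%
Jensen's α = Rp − E[R] = 15.07% − 8.5141% = 6.5559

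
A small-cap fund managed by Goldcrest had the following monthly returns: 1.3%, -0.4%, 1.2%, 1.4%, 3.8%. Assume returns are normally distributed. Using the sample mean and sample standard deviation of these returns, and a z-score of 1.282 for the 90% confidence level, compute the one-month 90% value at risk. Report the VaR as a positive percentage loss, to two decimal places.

0.47

r̄ = (1.3 − 0.4 + 1.2 + 1.4 + 3.8) / 5 = 7.30 / 5 = 1.4600%
Σ(r − r̄)² = (1.3 − 1.4600)² + (-0.4 − 1.4600)² + … = 9.0320
σ = √[9.0320 / 4] = 1.5027%
VaR = −(r̄ − z·σ) = −(1.4600 − 1.282 × 1.5027) = −(-0.4665) = 0.4665%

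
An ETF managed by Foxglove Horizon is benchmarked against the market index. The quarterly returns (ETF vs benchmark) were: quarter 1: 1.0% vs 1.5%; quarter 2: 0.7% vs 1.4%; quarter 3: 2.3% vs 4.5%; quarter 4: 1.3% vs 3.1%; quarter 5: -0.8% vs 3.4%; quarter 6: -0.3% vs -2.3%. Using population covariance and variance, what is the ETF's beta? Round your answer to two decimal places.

r̄p = 0.7000%,  r̄m = 1.9333%
Cov = Σ(rp − r̄p)(rm − r̄m) / 6 = 1.1183
Var(rm) = Σ(rm − r̄m)² / 6 = 4.7489
β = Cov / Var = 1.1183 / 4.7489 = 0.2355

0.24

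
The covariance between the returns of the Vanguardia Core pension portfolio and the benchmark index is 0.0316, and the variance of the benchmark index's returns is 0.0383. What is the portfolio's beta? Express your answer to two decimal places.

0.83

β = Cov(Rp, Rm) / Var(Rm) = 0.0316 / 0.0383 = 0.8251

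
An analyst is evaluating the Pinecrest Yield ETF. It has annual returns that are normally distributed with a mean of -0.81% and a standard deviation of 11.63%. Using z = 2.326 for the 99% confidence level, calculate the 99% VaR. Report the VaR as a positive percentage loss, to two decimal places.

VaR (as % loss) = −(μ − z·σ) = −(-0.81% − 2.326 × 11.63%) = −(-27.86138%) = 27.86138%

27.86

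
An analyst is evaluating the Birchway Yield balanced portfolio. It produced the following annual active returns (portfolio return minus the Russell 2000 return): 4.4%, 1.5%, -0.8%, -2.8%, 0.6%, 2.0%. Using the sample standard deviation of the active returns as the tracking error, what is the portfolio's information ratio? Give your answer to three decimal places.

0.331

Mean return r̄ = 4.90 / 6 = 0.8167%
Σ(r − r̄)² = (4.4 − 0.8167)² + (1.5 − 0.8167)² + (-0.8 − 0.8167)² + … = 30.4483
sample σ = √(30.4483 / 5) = √6.0897 = 2.4677%
IR = r̄ / tracking error = 0.8167 / 2.4677 = 0.3310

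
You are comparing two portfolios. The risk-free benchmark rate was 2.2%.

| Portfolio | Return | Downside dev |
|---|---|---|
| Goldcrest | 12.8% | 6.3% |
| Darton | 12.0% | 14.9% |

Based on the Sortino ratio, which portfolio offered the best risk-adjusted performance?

Goldcrest: Sortino ratio = (12.8% − 2.2%) / 6.3% = 1.683
Darton: Sortino ratio = (12.0% − 2.2%) / 14.9% = 0.658
Highest: Goldcrest (1.683).

Goldcrest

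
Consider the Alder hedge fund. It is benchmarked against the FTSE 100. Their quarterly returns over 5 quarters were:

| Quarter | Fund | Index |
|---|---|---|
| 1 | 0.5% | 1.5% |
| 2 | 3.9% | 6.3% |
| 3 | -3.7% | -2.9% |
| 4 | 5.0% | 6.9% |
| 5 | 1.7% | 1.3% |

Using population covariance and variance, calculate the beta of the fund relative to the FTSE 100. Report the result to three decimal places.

r̄p = 1.4800%,  r̄m = 2.6200%
Cov = Σ(rp − r̄p)(rm − r̄m) / 5 = 10.6744
Var(rm) = Σ(rm − r̄m)² / 5 = 13.0656
β = Cov / Var = 10.6744 / 13.0656 = 0.8170

0.817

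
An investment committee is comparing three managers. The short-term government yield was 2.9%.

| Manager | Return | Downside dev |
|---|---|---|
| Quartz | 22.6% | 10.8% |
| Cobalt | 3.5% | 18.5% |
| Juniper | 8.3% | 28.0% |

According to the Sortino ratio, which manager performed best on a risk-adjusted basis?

Quartz: Sortino ratio = (22.6% − 2.9%) / 10.8% = 1.824
Cobalt: Sortino ratio = (3.5% − 2.9%) / 18.5% = 0.032
Juniper: Sortino ratio = (8.3% − 2.9%) / 28.0% = 0.193
Highest: Quartz (1.824).

Quartz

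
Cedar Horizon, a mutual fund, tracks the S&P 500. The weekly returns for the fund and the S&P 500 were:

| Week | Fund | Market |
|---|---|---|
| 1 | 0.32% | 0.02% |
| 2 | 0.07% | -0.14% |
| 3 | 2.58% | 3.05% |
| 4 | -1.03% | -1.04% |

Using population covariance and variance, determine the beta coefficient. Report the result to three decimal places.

0.843

r̄p = 0.4850%,  r̄m = 0.4725%
Cov = Σ(rp − r̄p)(rm − r̄m) / 4 = 2.0050
Var(rm) = Σ(rm − r̄m)² / 4 = 2.3778
β = Cov / Var = 2.0050 / 2.3778 = 0.8432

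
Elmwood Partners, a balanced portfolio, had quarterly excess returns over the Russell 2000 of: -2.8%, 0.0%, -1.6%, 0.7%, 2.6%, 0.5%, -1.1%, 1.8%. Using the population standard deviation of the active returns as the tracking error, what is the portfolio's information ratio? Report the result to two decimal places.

Mean return r̄ = 0.10 / 8 = 0.0125%
Population std dev = √[22.3488 / 8] = 1.6714%
IR = r̄ / tracking error = 0.0125 / 1.6714 = 0.0075

0.01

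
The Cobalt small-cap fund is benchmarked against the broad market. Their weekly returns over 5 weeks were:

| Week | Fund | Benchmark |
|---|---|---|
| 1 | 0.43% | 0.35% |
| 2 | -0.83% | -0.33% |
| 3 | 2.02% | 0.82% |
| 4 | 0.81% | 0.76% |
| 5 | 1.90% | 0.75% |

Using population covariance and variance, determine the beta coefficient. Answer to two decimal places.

2.22

r̄p = 0.8660%,  r̄m = 0.4700%
Cov = Σ(rp − r̄p)(rm − r̄m) / 5 = 0.4173
Var(rm) = Σ(rm − r̄m)² / 5 = 0.1879
β = Cov / Var = 0.4173 / 0.1879 = 2.2209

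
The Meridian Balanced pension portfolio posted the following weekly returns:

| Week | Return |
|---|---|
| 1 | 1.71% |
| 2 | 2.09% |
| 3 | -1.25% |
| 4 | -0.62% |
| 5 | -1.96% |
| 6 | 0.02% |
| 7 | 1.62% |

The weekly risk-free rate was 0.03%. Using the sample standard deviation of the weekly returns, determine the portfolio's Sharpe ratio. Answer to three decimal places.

Mean return r̄ = 1.610 / 7 = 0.2300%
Σ(r − r̄)² = (1.71 − 0.2300)² + (2.09 − 0.2300)² + … = 15.3352
sample σ = √(15.3352 / 6) = √2.5559 = 1.5987%
Sharpe = (r̄ − rf) / σ = (0.2300 − 0.03) / 1.5987 = 0.2000 / 1.5987 = 0.1251

0.125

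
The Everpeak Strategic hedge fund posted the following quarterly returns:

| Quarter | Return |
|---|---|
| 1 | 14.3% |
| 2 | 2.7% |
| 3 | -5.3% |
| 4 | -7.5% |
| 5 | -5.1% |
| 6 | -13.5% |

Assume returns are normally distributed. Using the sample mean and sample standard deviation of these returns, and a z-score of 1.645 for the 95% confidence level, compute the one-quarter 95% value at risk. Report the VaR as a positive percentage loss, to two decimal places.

18.35

μ = (14.3 + 2.7 − 5.3 − 7.5 − 5.1 − 13.5) / 6 = -2.4000%
Σ(r − μ)² = (14.3 − (-2.4000))² + (2.7 − (-2.4000))² + … = 469.8200
σ = √[469.8200 / 5] = 9.6935%
VaR = −(μ − z·σ) = −(-2.4000 − 1.645 × 9.6935) = −(-18.3458) = 18.3458%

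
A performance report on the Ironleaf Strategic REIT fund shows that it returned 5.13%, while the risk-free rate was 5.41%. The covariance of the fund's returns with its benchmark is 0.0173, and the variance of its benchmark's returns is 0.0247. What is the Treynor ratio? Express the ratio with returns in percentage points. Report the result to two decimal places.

-0.40

β = Cov / Var = 0.0173 / 0.0247 = 0.7004
Treynor = (Rp − Rf) / β = (5.13% − 5.41%) / 0.7004 = -0.28 / 0.7004 = -0.3998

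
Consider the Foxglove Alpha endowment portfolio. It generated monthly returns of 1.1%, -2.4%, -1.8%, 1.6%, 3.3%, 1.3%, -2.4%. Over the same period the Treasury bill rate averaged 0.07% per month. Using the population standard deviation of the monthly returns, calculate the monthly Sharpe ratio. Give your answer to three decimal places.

0.014

Mean return r̄ = 0.70 / 7 = 0.1000%
Σ(r − r̄)² = 31.0400; population σ = √(31.0400/7) = 2.1058%
Sharpe = (r̄ − rf) / σ = (0.1000 − 0.07) / 2.1058 = 0.0300 / 2.1058 = 0.0142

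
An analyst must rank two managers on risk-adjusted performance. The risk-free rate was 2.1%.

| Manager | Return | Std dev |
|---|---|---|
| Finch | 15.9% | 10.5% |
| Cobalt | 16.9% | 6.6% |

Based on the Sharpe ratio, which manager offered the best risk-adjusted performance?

Finch: Sharpe ratio = (15.9% − 2.1%) / 10.5% = 1.314
Cobalt: Sharpe ratio = (16.9% − 2.1%) / 6.6% = 2.242
Highest: Cobalt (2.242).

Cobalt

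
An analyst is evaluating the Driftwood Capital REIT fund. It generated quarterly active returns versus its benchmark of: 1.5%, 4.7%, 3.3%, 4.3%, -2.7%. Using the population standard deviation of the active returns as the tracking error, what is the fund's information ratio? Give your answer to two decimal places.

r̄ = (1.5 + 4.7 + 3.3 + 4.3 − 2.7) / 5 = 2.2200%
Σ(r − r̄)² = (1.5 − 2.2200)² + (4.7 − 2.2200)² + (3.3 − 2.2200)² + … = 36.3680
population σ = √(36.3680 / 5) = √7.2736 = 2.6970%
IR = r̄ / tracking error = 2.2200 / 2.6970 = 0.8231

0.82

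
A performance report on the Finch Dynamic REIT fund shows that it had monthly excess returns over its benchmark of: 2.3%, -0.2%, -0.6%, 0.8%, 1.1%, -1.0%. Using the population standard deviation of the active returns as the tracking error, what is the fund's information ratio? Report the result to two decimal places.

0.36

r̄ = (2.3 − 0.2 − 0.6 + 0.8 + 1.1 − 1) / 6 = 2.40 / 6 = 0.4000%
Σ(r − r̄)² = 7.5800; population σ = √(7.5800/6) = 1.1240%
IR = r̄ / tracking error = 0.4000 / 1.1240 = 0.3559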